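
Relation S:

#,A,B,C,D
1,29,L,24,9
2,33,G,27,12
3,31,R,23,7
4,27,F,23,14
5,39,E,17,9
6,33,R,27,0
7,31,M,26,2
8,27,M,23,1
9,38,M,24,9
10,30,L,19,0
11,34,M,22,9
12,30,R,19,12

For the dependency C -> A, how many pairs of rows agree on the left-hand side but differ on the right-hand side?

C=24: violating pairs (1,9) — 1 pair.
C=27: all 2 rows agree on A — 0 pairs.
C=23: violating pairs (3,4), (3,8) — 2 pairs.
C=19: all 2 rows agree on A — 0 pairs.

3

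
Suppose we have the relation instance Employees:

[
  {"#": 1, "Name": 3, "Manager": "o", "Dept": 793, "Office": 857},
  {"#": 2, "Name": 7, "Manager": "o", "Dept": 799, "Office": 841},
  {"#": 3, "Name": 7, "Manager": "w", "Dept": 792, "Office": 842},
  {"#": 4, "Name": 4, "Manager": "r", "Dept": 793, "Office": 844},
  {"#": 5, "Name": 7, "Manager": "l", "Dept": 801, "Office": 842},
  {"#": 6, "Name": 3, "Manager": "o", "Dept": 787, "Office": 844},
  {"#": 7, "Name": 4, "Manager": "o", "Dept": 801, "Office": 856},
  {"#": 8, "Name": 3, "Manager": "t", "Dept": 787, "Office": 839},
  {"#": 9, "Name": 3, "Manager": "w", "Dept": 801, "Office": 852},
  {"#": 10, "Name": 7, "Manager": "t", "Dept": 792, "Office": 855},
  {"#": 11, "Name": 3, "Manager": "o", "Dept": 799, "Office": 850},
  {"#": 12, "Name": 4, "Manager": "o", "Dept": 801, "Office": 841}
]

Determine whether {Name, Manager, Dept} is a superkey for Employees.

No

Rows 7 and 12 have the same {Name, Manager, Dept} value (Name=4, Manager=o, Dept=801) but are distinct tuples, so {Name, Manager, Dept} does not determine every attribute — not a superkey.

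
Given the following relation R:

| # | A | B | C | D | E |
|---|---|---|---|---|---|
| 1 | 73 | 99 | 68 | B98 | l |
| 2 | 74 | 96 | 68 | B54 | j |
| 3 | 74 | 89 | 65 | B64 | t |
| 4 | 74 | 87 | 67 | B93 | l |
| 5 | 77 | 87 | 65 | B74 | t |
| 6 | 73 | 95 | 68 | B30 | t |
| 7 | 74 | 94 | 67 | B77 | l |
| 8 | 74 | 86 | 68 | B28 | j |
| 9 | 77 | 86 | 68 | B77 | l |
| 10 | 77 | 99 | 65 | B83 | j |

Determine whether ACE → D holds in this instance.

(A=73, C=68, E=l): row 1 → D = B98 ✓
(A=74, C=68, E=j): rows 2, 8 → D takes values {B54, B28} — violation
(A=74, C=65, E=t): row 3 → D = B64 ✓
(A=74, C=67, E=l): rows 4, 7 → D takes values {B93, B77} — violation
(A=77, C=65, E=t): row 5 → D = B74 ✓
(A=73, C=68, E=t): row 6 → D = B30 ✓
(A=77, C=68, E=l): row 9 → D = B77 ✓
(A=77, C=65, E=j): row 10 → D = B83 ✓
Two rows agree on ACE but differ on D, so ACE → D does not hold.

No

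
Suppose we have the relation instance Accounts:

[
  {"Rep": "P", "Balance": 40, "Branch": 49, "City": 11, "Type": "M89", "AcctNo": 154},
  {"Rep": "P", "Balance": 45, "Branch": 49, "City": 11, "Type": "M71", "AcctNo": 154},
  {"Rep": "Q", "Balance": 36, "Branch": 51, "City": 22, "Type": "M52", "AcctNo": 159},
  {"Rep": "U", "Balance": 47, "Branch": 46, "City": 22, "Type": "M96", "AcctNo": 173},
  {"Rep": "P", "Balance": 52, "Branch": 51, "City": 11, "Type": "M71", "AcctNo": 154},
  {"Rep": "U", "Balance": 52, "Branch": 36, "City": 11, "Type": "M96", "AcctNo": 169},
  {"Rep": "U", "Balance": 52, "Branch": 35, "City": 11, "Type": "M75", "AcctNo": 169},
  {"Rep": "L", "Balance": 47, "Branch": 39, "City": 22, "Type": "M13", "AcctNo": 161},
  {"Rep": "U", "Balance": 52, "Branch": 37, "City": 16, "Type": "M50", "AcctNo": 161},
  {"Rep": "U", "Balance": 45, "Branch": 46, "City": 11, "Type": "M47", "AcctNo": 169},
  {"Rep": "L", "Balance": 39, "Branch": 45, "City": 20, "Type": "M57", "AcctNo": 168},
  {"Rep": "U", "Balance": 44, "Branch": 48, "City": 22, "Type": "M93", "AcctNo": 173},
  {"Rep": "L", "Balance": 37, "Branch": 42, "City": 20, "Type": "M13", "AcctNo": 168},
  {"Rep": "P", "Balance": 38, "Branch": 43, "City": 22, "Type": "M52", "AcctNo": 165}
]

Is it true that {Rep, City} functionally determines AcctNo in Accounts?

Yes

(Rep=P, City=11): 3 rows → AcctNo = 154, 154, 154 ✓
(Rep=Q, City=22): 1 row → AcctNo = 159 ✓
(Rep=U, City=22): 2 rows → AcctNo = 173, 173 ✓
(Rep=U, City=11): 3 rows → AcctNo = 169, 169, 169 ✓
(Rep=L, City=22): 1 row → AcctNo = 161 ✓
(Rep=U, City=16): 1 row → AcctNo = 161 ✓
(Rep=L, City=20): 2 rows → AcctNo = 168, 168 ✓
(Rep=P, City=22): 1 row → AcctNo = 165 ✓
Every {Rep, City} value is associated with a single AcctNo value, so {Rep, City} → AcctNo holds.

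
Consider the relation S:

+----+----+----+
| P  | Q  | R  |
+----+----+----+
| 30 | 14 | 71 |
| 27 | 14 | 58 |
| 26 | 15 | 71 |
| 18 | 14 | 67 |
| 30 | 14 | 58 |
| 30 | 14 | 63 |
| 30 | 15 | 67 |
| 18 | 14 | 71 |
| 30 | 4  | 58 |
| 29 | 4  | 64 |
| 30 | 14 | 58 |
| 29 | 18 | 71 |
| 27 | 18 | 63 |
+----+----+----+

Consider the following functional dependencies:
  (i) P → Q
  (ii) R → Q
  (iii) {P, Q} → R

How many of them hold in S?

(i) P → Q: P=30: 6 rows → Q takes values {14, 15, 4} — violation; P=27: 2 rows → Q takes values {14, 18} — violation; P=29: 2 rows → Q takes values {4, 18} — violation — fails.
(ii) R → Q: R=71: 4 rows → Q takes values {14, 15, 18} — violation; R=58: 4 rows → Q takes values {14, 4} — violation; R=67: 2 rows → Q takes values {14, 15} — violation; R=63: 2 rows → Q takes values {14, 18} — violation — fails.
(iii) {P, Q} → R: (P=30, Q=14): 4 rows → R takes values {71, 58, 63} — violation; (P=18, Q=14): 2 rows → R takes values {67, 71} — violation — fails.
None of the 3 dependencies hold.

0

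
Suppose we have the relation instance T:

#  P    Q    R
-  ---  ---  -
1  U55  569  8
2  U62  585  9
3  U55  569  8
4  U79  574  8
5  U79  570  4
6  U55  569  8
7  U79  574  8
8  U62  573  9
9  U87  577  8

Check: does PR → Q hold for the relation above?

No

(P=U55, R=8): rows 1, 3, 6 → Q = 569, 569, 569 ✓
(P=U62, R=9): rows 2, 8 → Q takes values {585, 573} — violation
(P=U79, R=8): rows 4, 7 → Q = 574, 574 ✓
(P=U79, R=4): row 5 → Q = 570 ✓
(P=U87, R=8): row 9 → Q = 577 ✓
Two rows agree on PR but differ on Q, so PR → Q does not hold.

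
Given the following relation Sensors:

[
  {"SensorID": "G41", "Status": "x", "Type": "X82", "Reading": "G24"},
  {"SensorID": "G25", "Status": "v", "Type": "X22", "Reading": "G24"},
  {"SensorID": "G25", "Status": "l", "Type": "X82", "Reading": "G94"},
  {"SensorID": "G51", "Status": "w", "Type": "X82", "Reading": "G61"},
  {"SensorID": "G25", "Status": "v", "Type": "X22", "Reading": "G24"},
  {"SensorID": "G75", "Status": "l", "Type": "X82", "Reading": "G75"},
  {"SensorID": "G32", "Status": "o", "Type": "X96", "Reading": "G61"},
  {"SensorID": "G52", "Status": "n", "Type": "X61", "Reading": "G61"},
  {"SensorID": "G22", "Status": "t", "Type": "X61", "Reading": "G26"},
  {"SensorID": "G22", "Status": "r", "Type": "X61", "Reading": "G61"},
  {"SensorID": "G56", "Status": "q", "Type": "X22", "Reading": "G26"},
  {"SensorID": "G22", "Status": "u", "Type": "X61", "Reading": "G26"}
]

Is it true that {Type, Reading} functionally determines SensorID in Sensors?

No

(Type=X82, Reading=G24): 1 row → SensorID = G41 ✓
(Type=X22, Reading=G24): 2 rows → SensorID = G25, G25 ✓
(Type=X82, Reading=G94): 1 row → SensorID = G25 ✓
(Type=X82, Reading=G61): 1 row → SensorID = G51 ✓
(Type=X82, Reading=G75): 1 row → SensorID = G75 ✓
(Type=X96, Reading=G61): 1 row → SensorID = G32 ✓
(Type=X61, Reading=G61): 2 rows → SensorID takes values {G52, G22} — violation
(Type=X61, Reading=G26): 2 rows → SensorID = G22, G22 ✓
(Type=X22, Reading=G26): 1 row → SensorID = G56 ✓
Two rows agree on {Type, Reading} but differ on SensorID, so {Type, Reading} → SensorID does not hold.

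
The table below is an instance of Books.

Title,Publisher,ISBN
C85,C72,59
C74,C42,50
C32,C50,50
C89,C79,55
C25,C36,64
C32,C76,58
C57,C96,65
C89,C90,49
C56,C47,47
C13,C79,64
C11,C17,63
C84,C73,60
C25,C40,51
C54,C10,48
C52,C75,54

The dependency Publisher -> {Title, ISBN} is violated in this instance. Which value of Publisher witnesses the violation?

C79

Publisher=C72: 1 row → {Title,ISBN} = (C85, 59) ✓
Publisher=C42: 1 row → {Title,ISBN} = (C74, 50) ✓
Publisher=C50: 1 row → {Title,ISBN} = (C32, 50) ✓
Publisher=C79: 2 rows → {Title,ISBN} takes values {(C89, 55), (C13, 64)} — violation
Publisher=C36: 1 row → {Title,ISBN} = (C25, 64) ✓
Publisher=C76: 1 row → {Title,ISBN} = (C32, 58) ✓
Publisher=C96: 1 row → {Title,ISBN} = (C57, 65) ✓
Publisher=C90: 1 row → {Title,ISBN} = (C89, 49) ✓
Publisher=C47: 1 row → {Title,ISBN} = (C56, 47) ✓
Publisher=C17: 1 row → {Title,ISBN} = (C11, 63) ✓
Publisher=C73: 1 row → {Title,ISBN} = (C84, 60) ✓
Publisher=C40: 1 row → {Title,ISBN} = (C25, 51) ✓
Publisher=C10: 1 row → {Title,ISBN} = (C54, 48) ✓
Publisher=C75: 1 row → {Title,ISBN} = (C52, 54) ✓
The only Publisher value with inconsistent RHS is Publisher=C79.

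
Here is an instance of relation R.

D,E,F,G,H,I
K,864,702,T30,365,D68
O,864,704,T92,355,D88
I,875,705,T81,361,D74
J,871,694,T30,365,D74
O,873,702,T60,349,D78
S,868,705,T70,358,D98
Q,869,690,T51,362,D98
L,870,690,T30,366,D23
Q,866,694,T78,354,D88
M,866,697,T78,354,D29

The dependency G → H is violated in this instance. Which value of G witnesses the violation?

G=T30: 3 rows → H takes values {365, 366} — violation
G=T92: 1 row → H = 355 ✓
G=T81: 1 row → H = 361 ✓
G=T60: 1 row → H = 349 ✓
G=T70: 1 row → H = 358 ✓
G=T51: 1 row → H = 362 ✓
G=T78: 2 rows → H = 354, 354 ✓
The only G value with inconsistent H is G=T30.

T30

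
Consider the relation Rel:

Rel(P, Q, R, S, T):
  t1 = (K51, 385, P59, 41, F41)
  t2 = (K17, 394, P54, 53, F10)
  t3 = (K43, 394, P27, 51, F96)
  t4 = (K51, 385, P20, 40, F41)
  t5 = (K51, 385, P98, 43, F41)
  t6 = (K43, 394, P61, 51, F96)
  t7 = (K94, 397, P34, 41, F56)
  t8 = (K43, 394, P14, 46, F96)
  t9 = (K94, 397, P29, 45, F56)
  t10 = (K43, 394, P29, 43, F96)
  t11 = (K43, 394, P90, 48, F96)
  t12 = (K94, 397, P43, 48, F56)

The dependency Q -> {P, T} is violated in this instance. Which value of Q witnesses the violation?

394

Q=385: rows 1, 4, 5 → {P,T} = (K51, F41), (K51, F41), (K51, F41) ✓
Q=394: rows 2, 3, 6, 8, 10, 11 → {P,T} takes values {(K17, F10), (K43, F96)} — violation
Q=397: rows 7, 9, 12 → {P,T} = (K94, F56), (K94, F56), (K94, F56) ✓
The only Q value with inconsistent RHS is Q=394.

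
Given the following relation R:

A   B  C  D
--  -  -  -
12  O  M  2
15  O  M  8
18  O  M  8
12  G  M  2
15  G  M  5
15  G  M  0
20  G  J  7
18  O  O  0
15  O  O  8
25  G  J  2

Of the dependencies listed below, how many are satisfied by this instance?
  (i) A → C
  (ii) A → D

(i) A → C: A=15: 4 rows → C takes values {M, O} — violation; A=18: 2 rows → C takes values {M, O} — violation — fails.
(ii) A → D: A=15: 4 rows → D takes values {8, 5, 0} — violation; A=18: 2 rows → D takes values {8, 0} — violation — fails.
None of the 2 dependencies hold.

0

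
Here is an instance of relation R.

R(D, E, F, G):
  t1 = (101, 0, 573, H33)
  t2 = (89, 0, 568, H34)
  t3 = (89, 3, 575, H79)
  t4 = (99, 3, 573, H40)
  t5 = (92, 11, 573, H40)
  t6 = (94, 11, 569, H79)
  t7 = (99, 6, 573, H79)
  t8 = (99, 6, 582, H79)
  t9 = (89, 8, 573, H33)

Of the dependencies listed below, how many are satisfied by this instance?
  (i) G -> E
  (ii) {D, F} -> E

0

(i) G -> E: G=H33: rows 1, 9 → E takes values {0, 8} — violation; G=H79: rows 3, 6, 7, 8 → E takes values {3, 11, 6} — violation; G=H40: rows 4, 5 → E takes values {3, 11} — violation — fails.
(ii) {D, F} -> E: (D=99, F=573): rows 4, 7 → E takes values {3, 6} — violation — fails.
None of the 2 dependencies hold.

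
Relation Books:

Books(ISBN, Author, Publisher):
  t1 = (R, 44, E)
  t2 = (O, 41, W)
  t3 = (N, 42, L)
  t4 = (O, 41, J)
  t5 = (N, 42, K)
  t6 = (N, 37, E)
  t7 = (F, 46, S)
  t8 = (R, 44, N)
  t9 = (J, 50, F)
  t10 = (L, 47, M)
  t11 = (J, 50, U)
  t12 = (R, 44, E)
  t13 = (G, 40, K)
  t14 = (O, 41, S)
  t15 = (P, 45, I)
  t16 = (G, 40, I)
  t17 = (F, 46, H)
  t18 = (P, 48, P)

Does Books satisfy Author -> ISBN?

Author=44: rows 1, 8, 12 → ISBN = R, R, R ✓
Author=41: rows 2, 4, 14 → ISBN = O, O, O ✓
Author=42: rows 3, 5 → ISBN = N, N ✓
Author=37: row 6 → ISBN = N ✓
Author=46: rows 7, 17 → ISBN = F, F ✓
Author=50: rows 9, 11 → ISBN = J, J ✓
Author=47: row 10 → ISBN = L ✓
Author=40: rows 13, 16 → ISBN = G, G ✓
Author=45: row 15 → ISBN = P ✓
Author=48: row 18 → ISBN = P ✓
Every Author value is associated with a single ISBN value, so Author -> ISBN holds.

Yes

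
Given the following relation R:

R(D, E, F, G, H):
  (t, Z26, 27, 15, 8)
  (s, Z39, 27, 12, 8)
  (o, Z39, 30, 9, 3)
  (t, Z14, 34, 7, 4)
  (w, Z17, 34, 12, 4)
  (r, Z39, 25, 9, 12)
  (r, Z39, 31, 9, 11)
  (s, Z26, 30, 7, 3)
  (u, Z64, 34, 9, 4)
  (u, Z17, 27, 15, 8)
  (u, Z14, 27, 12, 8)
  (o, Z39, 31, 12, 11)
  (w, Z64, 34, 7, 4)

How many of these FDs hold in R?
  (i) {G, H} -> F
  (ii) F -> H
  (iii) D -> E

2

(i) {G, H} -> F: every LHS value maps to a single RHS value — holds.
(ii) F -> H: every LHS value maps to a single RHS value — holds.
(iii) D -> E: D=t: 2 rows → E takes values {Z26, Z14} — violation; D=s: 2 rows → E takes values {Z39, Z26} — violation; D=w: 2 rows → E takes values {Z17, Z64} — violation; D=u: 3 rows → E takes values {Z64, Z17, Z14} — violation — fails.
2 of the 3 dependencies hold.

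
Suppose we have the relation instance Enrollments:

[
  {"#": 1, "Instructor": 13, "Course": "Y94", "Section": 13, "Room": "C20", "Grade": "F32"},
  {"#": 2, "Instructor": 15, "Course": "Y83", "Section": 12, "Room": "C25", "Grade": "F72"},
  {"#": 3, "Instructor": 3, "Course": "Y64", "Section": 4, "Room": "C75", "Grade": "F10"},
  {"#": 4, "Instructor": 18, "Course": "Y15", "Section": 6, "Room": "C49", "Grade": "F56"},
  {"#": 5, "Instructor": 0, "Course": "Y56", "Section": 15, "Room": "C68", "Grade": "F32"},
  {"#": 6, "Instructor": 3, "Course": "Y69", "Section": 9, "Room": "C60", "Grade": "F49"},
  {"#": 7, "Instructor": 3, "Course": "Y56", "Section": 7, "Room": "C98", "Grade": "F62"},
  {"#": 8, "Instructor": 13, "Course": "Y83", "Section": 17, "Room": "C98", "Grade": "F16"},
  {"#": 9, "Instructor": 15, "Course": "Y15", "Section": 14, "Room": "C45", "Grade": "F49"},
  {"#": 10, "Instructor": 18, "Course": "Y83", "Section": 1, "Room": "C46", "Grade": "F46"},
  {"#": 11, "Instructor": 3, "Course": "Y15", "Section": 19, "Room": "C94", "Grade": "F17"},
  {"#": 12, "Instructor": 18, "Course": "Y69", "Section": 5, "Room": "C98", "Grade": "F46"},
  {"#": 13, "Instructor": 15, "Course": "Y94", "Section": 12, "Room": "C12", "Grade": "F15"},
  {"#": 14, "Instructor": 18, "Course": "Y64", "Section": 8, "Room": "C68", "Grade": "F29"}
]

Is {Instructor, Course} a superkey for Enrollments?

All 14 rows have distinct {Instructor, Course} values, so {Instructor, Course} → (all attributes) holds and {Instructor, Course} is a superkey.

Yes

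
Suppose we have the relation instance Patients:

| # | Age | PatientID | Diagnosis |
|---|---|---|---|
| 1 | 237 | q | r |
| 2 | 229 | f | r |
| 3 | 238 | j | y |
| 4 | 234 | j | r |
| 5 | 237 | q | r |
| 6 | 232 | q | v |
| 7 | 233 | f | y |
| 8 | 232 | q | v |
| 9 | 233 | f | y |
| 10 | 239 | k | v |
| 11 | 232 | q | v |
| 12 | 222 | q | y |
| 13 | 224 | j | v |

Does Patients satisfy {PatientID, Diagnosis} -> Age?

Yes

(PatientID=q, Diagnosis=r): rows 1, 5 → Age = 237, 237 ✓
(PatientID=f, Diagnosis=r): row 2 → Age = 229 ✓
(PatientID=j, Diagnosis=y): row 3 → Age = 238 ✓
(PatientID=j, Diagnosis=r): row 4 → Age = 234 ✓
(PatientID=q, Diagnosis=v): rows 6, 8, 11 → Age = 232, 232, 232 ✓
(PatientID=f, Diagnosis=y): rows 7, 9 → Age = 233, 233 ✓
(PatientID=k, Diagnosis=v): row 10 → Age = 239 ✓
(PatientID=q, Diagnosis=y): row 12 → Age = 222 ✓
(PatientID=j, Diagnosis=v): row 13 → Age = 224 ✓
Every {PatientID, Diagnosis} value is associated with a single Age value, so {PatientID, Diagnosis} -> Age holds.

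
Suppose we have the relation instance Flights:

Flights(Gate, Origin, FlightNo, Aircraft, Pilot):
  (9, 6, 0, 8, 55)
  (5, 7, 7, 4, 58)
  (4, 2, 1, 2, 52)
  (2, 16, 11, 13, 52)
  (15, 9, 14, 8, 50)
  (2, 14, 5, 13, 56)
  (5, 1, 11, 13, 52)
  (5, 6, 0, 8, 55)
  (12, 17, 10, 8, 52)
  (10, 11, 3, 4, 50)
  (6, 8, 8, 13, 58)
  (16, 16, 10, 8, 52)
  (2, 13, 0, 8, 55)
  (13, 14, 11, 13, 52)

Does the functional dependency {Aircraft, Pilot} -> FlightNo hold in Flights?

Yes

(Aircraft=8, Pilot=55): 3 rows → FlightNo = 0, 0, 0 ✓
(Aircraft=4, Pilot=58): 1 row → FlightNo = 7 ✓
(Aircraft=2, Pilot=52): 1 row → FlightNo = 1 ✓
(Aircraft=13, Pilot=52): 3 rows → FlightNo = 11, 11, 11 ✓
(Aircraft=8, Pilot=50): 1 row → FlightNo = 14 ✓
(Aircraft=13, Pilot=56): 1 row → FlightNo = 5 ✓
(Aircraft=8, Pilot=52): 2 rows → FlightNo = 10, 10 ✓
(Aircraft=4, Pilot=50): 1 row → FlightNo = 3 ✓
(Aircraft=13, Pilot=58): 1 row → FlightNo = 8 ✓
Every {Aircraft, Pilot} value is associated with a single FlightNo value, so {Aircraft, Pilot} -> FlightNo holds.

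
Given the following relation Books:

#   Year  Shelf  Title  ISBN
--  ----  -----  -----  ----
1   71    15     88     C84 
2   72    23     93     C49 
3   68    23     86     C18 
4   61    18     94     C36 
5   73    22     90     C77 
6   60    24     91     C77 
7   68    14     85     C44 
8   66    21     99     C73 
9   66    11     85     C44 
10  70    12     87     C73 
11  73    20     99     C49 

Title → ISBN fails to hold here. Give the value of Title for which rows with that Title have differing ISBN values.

99

Title=88: row 1 → ISBN = C84 ✓
Title=93: row 2 → ISBN = C49 ✓
Title=86: row 3 → ISBN = C18 ✓
Title=94: row 4 → ISBN = C36 ✓
Title=90: row 5 → ISBN = C77 ✓
Title=91: row 6 → ISBN = C77 ✓
Title=85: rows 7, 9 → ISBN = C44, C44 ✓
Title=99: rows 8, 11 → ISBN takes values {C73, C49} — violation
Title=87: row 10 → ISBN = C73 ✓
The only Title value with inconsistent ISBN is Title=99.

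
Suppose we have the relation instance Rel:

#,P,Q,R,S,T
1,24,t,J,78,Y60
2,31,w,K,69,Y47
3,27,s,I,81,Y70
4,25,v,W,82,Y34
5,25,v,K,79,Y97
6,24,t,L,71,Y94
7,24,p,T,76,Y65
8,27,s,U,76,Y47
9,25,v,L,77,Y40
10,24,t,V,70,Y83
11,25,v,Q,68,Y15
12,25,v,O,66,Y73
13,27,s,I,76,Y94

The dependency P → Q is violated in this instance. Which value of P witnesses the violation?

24

P=24: rows 1, 6, 7, 10 → Q takes values {t, p} — violation
P=31: row 2 → Q = w ✓
P=27: rows 3, 8, 13 → Q = s, s, s ✓
P=25: rows 4, 5, 9, 11, 12 → Q = v, v, v, v, v ✓
The only P value with inconsistent Q is P=24.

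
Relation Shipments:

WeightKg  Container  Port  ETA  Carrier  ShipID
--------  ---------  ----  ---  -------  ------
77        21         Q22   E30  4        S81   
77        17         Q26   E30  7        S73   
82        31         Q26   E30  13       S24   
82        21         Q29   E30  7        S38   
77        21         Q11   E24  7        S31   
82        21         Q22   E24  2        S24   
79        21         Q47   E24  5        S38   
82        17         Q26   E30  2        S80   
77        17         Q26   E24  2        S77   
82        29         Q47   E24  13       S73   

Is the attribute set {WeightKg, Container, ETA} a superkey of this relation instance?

Yes

All 10 rows have distinct {WeightKg, Container, ETA} values, so {WeightKg, Container, ETA} → (all attributes) holds and {WeightKg, Container, ETA} is a superkey.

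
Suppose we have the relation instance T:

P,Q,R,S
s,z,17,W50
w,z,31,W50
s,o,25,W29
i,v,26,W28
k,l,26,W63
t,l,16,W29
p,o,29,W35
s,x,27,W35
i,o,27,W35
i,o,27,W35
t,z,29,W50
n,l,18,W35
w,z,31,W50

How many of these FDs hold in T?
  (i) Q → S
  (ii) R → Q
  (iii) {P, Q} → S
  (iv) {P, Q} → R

(i) Q → S: Q=o: 4 rows → S takes values {W29, W35} — violation; Q=l: 3 rows → S takes values {W63, W29, W35} — violation — fails.
(ii) R → Q: R=26: 2 rows → Q takes values {v, l} — violation; R=29: 2 rows → Q takes values {o, z} — violation; R=27: 3 rows → Q takes values {x, o} — violation — fails.
(iii) {P, Q} → S: every LHS value maps to a single RHS value — holds.
(iv) {P, Q} → R: every LHS value maps to a single RHS value — holds.
2 of the 4 dependencies hold.

2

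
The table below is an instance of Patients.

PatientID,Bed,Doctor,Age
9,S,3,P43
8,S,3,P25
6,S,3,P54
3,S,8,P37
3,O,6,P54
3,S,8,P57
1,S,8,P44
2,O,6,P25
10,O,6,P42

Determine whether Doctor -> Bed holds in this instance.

Doctor=3: 3 rows → Bed = S, S, S ✓
Doctor=8: 3 rows → Bed = S, S, S ✓
Doctor=6: 3 rows → Bed = O, O, O ✓
Every Doctor value is associated with a single Bed value, so Doctor -> Bed holds.

Yes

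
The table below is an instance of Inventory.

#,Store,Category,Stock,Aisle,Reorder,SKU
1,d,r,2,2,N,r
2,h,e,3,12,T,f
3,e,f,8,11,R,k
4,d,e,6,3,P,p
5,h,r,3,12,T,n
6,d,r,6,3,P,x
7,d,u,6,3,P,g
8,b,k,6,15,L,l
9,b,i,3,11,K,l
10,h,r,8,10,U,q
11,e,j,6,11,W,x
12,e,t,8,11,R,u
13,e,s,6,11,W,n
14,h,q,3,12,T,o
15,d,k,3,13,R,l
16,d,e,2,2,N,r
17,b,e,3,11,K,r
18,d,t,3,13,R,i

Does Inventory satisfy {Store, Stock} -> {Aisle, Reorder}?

(Store=d, Stock=2): rows 1, 16 → {Aisle,Reorder} = (2, N), (2, N) ✓
(Store=h, Stock=3): rows 2, 5, 14 → {Aisle,Reorder} = (12, T), (12, T), (12, T) ✓
(Store=e, Stock=8): rows 3, 12 → {Aisle,Reorder} = (11, R), (11, R) ✓
(Store=d, Stock=6): rows 4, 6, 7 → {Aisle,Reorder} = (3, P), (3, P), (3, P) ✓
(Store=b, Stock=6): row 8 → {Aisle,Reorder} = (15, L) ✓
(Store=b, Stock=3): rows 9, 17 → {Aisle,Reorder} = (11, K), (11, K) ✓
(Store=h, Stock=8): row 10 → {Aisle,Reorder} = (10, U) ✓
(Store=e, Stock=6): rows 11, 13 → {Aisle,Reorder} = (11, W), (11, W) ✓
(Store=d, Stock=3): rows 15, 18 → {Aisle,Reorder} = (13, R), (13, R) ✓
Every {Store, Stock} value is associated with a single {Aisle, Reorder} value, so {Store, Stock} -> {Aisle, Reorder} holds.

Yes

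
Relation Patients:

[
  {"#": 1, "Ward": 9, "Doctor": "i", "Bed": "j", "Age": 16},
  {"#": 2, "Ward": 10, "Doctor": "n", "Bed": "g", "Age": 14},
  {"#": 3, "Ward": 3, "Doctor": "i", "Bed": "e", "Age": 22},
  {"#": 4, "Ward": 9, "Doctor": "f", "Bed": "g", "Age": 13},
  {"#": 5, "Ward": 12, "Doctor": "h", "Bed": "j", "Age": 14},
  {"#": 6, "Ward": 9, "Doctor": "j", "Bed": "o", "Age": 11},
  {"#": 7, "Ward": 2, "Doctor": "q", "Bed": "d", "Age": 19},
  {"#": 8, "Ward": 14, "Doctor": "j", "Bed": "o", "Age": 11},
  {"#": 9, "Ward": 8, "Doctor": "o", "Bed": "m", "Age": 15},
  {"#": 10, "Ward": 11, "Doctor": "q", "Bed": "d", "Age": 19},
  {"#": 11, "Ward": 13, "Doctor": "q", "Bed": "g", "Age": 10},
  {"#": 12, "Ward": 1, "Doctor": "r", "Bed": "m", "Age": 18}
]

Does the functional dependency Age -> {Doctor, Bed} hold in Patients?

Age=16: row 1 → {Doctor,Bed} = (i, j) ✓
Age=14: rows 2, 5 → {Doctor,Bed} takes values {(n, g), (h, j)} — violation
Age=22: row 3 → {Doctor,Bed} = (i, e) ✓
Age=13: row 4 → {Doctor,Bed} = (f, g) ✓
Age=11: rows 6, 8 → {Doctor,Bed} = (j, o), (j, o) ✓
Age=19: rows 7, 10 → {Doctor,Bed} = (q, d), (q, d) ✓
Age=15: row 9 → {Doctor,Bed} = (o, m) ✓
Age=10: row 11 → {Doctor,Bed} = (q, g) ✓
Age=18: row 12 → {Doctor,Bed} = (r, m) ✓
Two rows agree on Age but differ on {Doctor, Bed}, so Age -> {Doctor, Bed} does not hold.

No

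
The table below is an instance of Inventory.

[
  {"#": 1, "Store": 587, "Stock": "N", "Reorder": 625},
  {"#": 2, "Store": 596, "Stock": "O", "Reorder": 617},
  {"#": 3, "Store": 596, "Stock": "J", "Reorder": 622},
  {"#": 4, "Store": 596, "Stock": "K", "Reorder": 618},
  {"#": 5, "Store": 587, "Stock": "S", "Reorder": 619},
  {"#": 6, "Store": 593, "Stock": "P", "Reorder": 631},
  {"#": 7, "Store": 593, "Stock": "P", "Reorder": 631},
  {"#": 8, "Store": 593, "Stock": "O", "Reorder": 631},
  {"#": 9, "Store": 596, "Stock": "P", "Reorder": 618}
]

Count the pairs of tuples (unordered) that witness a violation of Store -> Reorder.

6

Store=587: violating pairs (1,5) — 1 pair.
Store=596: violating pairs (2,3), (2,4), (2,9), (3,4), (3,9) — 5 pairs.
Store=593: all 3 rows agree on Reorder — 0 pairs.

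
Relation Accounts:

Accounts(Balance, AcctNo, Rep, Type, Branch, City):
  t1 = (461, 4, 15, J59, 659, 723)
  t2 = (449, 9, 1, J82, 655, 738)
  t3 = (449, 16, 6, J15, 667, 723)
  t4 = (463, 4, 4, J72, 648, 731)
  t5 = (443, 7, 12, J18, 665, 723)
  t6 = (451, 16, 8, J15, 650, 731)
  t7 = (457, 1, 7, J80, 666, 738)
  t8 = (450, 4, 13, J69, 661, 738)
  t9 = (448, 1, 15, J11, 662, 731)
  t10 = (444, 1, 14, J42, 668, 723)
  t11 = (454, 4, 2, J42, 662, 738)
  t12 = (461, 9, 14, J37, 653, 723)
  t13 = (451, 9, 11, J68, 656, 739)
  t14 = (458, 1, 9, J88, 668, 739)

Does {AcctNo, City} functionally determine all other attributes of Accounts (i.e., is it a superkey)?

Rows 8 and 11 have the same {AcctNo, City} value (AcctNo=4, City=738) but are distinct tuples, so {AcctNo, City} does not determine every attribute — not a superkey.

No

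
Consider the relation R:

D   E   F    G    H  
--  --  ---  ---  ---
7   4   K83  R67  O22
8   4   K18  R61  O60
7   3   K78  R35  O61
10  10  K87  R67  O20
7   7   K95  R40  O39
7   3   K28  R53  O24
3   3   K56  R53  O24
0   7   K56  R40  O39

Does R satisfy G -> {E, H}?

No

G=R67: 2 rows → {E,H} takes values {(4, O22), (10, O20)} — violation
G=R61: 1 row → {E,H} = (4, O60) ✓
G=R35: 1 row → {E,H} = (3, O61) ✓
G=R40: 2 rows → {E,H} = (7, O39), (7, O39) ✓
G=R53: 2 rows → {E,H} = (3, O24), (3, O24) ✓
Two rows agree on G but differ on {E, H}, so G -> {E, H} does not hold.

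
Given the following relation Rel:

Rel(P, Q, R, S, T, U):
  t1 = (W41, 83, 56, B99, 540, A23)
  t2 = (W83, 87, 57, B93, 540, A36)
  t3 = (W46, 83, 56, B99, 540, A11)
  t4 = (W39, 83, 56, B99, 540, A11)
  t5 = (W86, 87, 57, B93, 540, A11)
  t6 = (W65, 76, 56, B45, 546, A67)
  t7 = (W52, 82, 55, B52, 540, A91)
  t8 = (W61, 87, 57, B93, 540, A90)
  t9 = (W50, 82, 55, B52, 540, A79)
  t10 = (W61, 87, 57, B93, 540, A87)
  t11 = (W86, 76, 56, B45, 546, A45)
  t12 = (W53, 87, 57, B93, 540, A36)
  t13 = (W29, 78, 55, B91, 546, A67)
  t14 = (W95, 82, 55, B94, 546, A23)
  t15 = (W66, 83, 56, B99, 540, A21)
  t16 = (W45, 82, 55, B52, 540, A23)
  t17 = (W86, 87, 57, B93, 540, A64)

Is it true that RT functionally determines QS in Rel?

No

(R=56, T=540): rows 1, 3, 4, 15 → {Q,S} = (83, B99), (83, B99), (83, B99), (83, B99) ✓
(R=57, T=540): rows 2, 5, 8, 10, 12, 17 → {Q,S} = (87, B93), (87, B93), (87, B93), (87, B93), (87, B93), (87, B93) ✓
(R=56, T=546): rows 6, 11 → {Q,S} = (76, B45), (76, B45) ✓
(R=55, T=540): rows 7, 9, 16 → {Q,S} = (82, B52), (82, B52), (82, B52) ✓
(R=55, T=546): rows 13, 14 → {Q,S} takes values {(78, B91), (82, B94)} — violation
Two rows agree on RT but differ on QS, so RT -> QS does not hold.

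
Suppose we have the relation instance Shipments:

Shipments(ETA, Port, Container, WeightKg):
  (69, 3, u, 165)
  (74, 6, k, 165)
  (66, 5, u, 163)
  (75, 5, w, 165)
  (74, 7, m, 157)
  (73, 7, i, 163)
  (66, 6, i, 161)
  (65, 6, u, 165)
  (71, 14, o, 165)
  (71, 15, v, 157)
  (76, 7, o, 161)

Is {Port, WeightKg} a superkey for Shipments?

No

Two distinct rows share (Port=6, WeightKg=165), so {Port, WeightKg} does not determine every attribute — not a superkey.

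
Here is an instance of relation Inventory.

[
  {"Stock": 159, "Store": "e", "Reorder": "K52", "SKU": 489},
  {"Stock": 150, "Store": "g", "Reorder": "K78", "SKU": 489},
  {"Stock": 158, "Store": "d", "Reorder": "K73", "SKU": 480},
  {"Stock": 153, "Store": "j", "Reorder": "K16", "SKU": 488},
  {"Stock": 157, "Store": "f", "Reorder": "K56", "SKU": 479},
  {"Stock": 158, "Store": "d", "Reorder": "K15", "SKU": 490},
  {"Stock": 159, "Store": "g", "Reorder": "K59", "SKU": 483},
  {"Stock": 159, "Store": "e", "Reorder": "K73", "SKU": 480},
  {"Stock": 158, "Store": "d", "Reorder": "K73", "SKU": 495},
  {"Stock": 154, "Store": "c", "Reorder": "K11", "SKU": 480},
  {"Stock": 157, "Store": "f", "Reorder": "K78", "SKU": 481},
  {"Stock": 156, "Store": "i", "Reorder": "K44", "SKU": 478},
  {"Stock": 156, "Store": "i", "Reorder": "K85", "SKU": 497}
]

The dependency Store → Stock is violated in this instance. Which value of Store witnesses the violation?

Store=e: 2 rows → Stock = 159, 159 ✓
Store=g: 2 rows → Stock takes values {150, 159} — violation
Store=d: 3 rows → Stock = 158, 158, 158 ✓
Store=j: 1 row → Stock = 153 ✓
Store=f: 2 rows → Stock = 157, 157 ✓
Store=c: 1 row → Stock = 154 ✓
Store=i: 2 rows → Stock = 156, 156 ✓
The only Store value with inconsistent Stock is Store=g.

g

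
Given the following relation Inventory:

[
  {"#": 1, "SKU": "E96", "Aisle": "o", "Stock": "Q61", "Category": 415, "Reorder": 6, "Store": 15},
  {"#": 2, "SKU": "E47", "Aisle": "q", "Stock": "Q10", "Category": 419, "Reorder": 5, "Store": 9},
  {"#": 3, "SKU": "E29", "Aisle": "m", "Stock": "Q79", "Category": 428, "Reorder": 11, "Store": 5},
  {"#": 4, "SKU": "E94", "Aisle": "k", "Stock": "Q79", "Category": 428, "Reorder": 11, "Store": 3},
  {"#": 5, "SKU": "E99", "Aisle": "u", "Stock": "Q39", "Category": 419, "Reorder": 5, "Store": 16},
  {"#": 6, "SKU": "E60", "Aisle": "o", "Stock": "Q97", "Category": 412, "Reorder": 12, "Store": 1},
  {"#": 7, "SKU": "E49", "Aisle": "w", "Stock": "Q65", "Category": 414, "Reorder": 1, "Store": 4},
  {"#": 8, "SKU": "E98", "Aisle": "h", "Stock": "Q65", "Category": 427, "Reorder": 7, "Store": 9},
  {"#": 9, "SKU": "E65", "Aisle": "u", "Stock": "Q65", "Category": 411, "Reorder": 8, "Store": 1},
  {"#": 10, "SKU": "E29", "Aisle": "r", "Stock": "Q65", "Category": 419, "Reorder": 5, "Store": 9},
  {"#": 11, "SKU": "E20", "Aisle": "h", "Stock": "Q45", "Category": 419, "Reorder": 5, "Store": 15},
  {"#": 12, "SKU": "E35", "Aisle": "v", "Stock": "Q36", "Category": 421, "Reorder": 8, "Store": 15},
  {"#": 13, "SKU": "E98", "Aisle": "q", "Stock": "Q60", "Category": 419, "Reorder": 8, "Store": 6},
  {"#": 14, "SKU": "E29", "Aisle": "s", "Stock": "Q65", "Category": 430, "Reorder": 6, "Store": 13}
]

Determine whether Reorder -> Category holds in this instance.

Reorder=6: rows 1, 14 → Category takes values {415, 430} — violation
Reorder=5: rows 2, 5, 10, 11 → Category = 419, 419, 419, 419 ✓
Reorder=11: rows 3, 4 → Category = 428, 428 ✓
Reorder=12: row 6 → Category = 412 ✓
Reorder=1: row 7 → Category = 414 ✓
Reorder=7: row 8 → Category = 427 ✓
Reorder=8: rows 9, 12, 13 → Category takes values {411, 421, 419} — violation
Two rows agree on Reorder but differ on Category, so Reorder -> Category does not hold.

No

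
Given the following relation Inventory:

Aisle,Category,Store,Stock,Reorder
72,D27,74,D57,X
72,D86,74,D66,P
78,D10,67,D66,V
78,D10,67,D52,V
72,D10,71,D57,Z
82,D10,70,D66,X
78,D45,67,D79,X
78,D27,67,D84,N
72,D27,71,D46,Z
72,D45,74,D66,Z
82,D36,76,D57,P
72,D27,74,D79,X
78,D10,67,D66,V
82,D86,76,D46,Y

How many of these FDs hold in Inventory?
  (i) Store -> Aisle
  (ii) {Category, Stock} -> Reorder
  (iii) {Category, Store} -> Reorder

(i) Store -> Aisle: every LHS value maps to a single RHS value — holds.
(ii) {Category, Stock} -> Reorder: (Category=D10, Stock=D66): 3 rows → Reorder takes values {V, X} — violation — fails.
(iii) {Category, Store} -> Reorder: every LHS value maps to a single RHS value — holds.
2 of the 3 dependencies hold.

2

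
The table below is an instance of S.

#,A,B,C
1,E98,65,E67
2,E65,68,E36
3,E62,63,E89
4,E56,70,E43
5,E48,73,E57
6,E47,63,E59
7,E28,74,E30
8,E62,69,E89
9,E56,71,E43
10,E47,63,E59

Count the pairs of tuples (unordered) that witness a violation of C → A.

C=E89: all 2 rows agree on A — 0 pairs.
C=E43: all 2 rows agree on A — 0 pairs.
C=E59: all 2 rows agree on A — 0 pairs.

0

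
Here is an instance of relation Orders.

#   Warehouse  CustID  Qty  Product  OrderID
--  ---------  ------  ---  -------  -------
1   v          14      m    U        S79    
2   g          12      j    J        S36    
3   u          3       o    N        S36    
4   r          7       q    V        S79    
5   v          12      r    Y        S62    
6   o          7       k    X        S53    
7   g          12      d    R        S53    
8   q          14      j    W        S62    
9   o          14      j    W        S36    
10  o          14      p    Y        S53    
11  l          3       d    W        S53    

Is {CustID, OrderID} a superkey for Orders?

All 11 rows have distinct {CustID, OrderID} values, so {CustID, OrderID} → (all attributes) holds and {CustID, OrderID} is a superkey.

Yes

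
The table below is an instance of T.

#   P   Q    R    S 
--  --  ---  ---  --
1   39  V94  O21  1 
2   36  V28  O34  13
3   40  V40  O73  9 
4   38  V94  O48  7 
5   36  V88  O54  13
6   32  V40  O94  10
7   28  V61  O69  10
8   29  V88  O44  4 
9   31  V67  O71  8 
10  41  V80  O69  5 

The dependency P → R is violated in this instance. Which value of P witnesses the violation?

36

P=39: row 1 → R = O21 ✓
P=36: rows 2, 5 → R takes values {O34, O54} — violation
P=40: row 3 → R = O73 ✓
P=38: row 4 → R = O48 ✓
P=32: row 6 → R = O94 ✓
P=28: row 7 → R = O69 ✓
P=29: row 8 → R = O44 ✓
P=31: row 9 → R = O71 ✓
P=41: row 10 → R = O69 ✓
The only P value with inconsistent R is P=36.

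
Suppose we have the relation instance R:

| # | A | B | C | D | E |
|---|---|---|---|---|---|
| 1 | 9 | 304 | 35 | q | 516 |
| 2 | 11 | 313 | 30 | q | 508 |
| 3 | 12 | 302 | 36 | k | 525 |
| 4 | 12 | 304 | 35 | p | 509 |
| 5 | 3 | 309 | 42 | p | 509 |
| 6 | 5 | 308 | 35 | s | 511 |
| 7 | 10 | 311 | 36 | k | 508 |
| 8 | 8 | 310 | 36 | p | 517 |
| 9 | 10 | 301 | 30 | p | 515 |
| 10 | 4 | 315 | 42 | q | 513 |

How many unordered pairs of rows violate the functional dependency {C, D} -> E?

(C=36, D=k): violating pairs (3,7) — 1 pair.

1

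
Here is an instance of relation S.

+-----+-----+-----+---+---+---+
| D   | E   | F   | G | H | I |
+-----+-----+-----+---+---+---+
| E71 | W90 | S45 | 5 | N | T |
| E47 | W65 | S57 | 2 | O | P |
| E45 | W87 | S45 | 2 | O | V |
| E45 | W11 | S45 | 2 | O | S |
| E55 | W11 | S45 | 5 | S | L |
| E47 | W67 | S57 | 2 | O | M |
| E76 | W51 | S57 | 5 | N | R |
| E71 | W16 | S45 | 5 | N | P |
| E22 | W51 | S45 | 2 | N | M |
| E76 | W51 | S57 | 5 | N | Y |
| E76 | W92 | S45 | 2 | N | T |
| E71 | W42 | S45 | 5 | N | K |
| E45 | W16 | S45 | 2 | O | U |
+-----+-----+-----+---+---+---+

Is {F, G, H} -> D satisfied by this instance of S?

No

(F=S45, G=5, H=N): 3 rows → D = E71, E71, E71 ✓
(F=S57, G=2, H=O): 2 rows → D = E47, E47 ✓
(F=S45, G=2, H=O): 3 rows → D = E45, E45, E45 ✓
(F=S45, G=5, H=S): 1 row → D = E55 ✓
(F=S57, G=5, H=N): 2 rows → D = E76, E76 ✓
(F=S45, G=2, H=N): 2 rows → D takes values {E22, E76} — violation
Two rows agree on {F, G, H} but differ on D, so {F, G, H} -> D does not hold.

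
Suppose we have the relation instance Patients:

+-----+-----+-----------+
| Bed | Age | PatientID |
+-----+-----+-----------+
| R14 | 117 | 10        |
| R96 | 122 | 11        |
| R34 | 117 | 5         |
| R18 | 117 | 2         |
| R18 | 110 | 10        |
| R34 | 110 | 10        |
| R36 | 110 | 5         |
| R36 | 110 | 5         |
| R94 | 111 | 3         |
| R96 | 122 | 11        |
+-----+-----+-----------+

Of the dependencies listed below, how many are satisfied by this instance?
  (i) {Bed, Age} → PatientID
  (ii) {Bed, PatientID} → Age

(i) {Bed, Age} → PatientID: every LHS value maps to a single RHS value — holds.
(ii) {Bed, PatientID} → Age: every LHS value maps to a single RHS value — holds.
2 of the 2 dependencies hold.

2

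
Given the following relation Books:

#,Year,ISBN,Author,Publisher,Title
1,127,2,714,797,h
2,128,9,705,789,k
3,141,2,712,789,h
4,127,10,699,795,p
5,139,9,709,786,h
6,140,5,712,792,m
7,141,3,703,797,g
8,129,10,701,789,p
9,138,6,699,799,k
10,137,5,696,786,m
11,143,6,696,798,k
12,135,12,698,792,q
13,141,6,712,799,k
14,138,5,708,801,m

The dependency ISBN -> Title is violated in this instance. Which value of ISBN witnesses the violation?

ISBN=2: rows 1, 3 → Title = h, h ✓
ISBN=9: rows 2, 5 → Title takes values {k, h} — violation
ISBN=10: rows 4, 8 → Title = p, p ✓
ISBN=5: rows 6, 10, 14 → Title = m, m, m ✓
ISBN=3: row 7 → Title = g ✓
ISBN=6: rows 9, 11, 13 → Title = k, k, k ✓
ISBN=12: row 12 → Title = q ✓
The only ISBN value with inconsistent Title is ISBN=9.

9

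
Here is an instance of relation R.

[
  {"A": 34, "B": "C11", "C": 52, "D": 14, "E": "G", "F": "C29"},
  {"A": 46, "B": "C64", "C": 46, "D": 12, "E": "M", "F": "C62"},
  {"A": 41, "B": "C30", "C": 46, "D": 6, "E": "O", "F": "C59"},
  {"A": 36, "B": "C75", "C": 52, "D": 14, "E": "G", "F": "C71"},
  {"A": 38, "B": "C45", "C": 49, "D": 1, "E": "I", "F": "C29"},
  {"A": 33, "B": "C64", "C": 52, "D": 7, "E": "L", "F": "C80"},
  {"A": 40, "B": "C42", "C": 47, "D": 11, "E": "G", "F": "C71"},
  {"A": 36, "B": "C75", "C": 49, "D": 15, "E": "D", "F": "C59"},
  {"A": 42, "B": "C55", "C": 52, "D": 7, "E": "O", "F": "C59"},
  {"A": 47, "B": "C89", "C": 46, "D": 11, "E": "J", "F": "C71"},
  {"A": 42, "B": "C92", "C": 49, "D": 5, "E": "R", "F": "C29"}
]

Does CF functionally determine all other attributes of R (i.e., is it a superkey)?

No

Two distinct rows share (C=49, F=C29), so CF does not determine every attribute — not a superkey.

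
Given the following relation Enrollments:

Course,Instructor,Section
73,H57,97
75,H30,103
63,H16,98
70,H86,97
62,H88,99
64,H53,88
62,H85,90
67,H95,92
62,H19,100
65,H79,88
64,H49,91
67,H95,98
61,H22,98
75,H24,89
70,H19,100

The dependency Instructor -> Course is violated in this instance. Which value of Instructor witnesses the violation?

Instructor=H57: 1 row → Course = 73 ✓
Instructor=H30: 1 row → Course = 75 ✓
Instructor=H16: 1 row → Course = 63 ✓
Instructor=H86: 1 row → Course = 70 ✓
Instructor=H88: 1 row → Course = 62 ✓
Instructor=H53: 1 row → Course = 64 ✓
Instructor=H85: 1 row → Course = 62 ✓
Instructor=H95: 2 rows → Course = 67, 67 ✓
Instructor=H19: 2 rows → Course takes values {62, 70} — violation
Instructor=H79: 1 row → Course = 65 ✓
Instructor=H49: 1 row → Course = 64 ✓
Instructor=H22: 1 row → Course = 61 ✓
Instructor=H24: 1 row → Course = 75 ✓
The only Instructor value with inconsistent Course is Instructor=H19.

H19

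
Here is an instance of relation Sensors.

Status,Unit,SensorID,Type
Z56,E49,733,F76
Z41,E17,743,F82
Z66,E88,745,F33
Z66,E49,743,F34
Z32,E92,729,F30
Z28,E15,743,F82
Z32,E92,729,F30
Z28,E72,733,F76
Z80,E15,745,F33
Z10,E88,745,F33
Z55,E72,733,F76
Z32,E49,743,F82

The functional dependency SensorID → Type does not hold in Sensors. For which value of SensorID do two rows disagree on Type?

743

SensorID=733: 3 rows → Type = F76, F76, F76 ✓
SensorID=743: 4 rows → Type takes values {F82, F34} — violation
SensorID=745: 3 rows → Type = F33, F33, F33 ✓
SensorID=729: 2 rows → Type = F30, F30 ✓
The only SensorID value with inconsistent Type is SensorID=743.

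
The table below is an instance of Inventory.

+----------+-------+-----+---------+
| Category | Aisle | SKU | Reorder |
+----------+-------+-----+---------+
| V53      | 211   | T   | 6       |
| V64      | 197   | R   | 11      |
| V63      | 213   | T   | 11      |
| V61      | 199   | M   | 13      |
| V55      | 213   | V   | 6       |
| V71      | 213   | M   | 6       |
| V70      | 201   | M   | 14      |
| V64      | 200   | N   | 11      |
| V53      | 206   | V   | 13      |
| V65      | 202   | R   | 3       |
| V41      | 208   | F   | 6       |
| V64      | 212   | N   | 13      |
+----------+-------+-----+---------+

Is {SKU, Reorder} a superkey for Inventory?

Yes

All 12 rows have distinct {SKU, Reorder} values, so {SKU, Reorder} → (all attributes) holds and {SKU, Reorder} is a superkey.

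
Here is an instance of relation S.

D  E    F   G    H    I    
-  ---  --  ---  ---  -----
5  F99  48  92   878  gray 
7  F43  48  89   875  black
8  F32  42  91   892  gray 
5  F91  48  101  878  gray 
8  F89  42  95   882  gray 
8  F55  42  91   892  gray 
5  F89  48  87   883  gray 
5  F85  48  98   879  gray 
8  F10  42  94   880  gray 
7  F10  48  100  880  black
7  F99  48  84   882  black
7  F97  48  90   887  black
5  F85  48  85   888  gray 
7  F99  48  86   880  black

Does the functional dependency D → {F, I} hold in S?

Yes

D=5: 5 rows → {F,I} = (48, gray), (48, gray), (48, gray), (48, gray), (48, gray) ✓
D=7: 5 rows → {F,I} = (48, black), (48, black), (48, black), (48, black), (48, black) ✓
D=8: 4 rows → {F,I} = (42, gray), (42, gray), (42, gray), (42, gray) ✓
Every D value is associated with a single {F, I} value, so D → {F, I} holds.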